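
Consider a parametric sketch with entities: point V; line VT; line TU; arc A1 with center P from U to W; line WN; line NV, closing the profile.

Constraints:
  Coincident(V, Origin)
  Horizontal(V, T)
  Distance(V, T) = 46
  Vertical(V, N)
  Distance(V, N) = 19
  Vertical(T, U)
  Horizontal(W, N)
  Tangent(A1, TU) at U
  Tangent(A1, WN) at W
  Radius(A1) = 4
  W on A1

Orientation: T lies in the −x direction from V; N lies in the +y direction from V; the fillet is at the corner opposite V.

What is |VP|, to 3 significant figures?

44.6

V and N share the same x with |VN| = 19.0 and N on the +y side, so N = (0.00, 19.0). The virtual corner opposite V is at (-46.0, 19.0). Tangency of A1 to TU means the radius PU is perpendicular to TU and since A1 is tangent to WN there, PW ⟂ WN, with radius 4.0, so the center P sits 4.0 in from both sides at P = (-42.0, 15.0). Then |VP| = |P − V| = 44.6.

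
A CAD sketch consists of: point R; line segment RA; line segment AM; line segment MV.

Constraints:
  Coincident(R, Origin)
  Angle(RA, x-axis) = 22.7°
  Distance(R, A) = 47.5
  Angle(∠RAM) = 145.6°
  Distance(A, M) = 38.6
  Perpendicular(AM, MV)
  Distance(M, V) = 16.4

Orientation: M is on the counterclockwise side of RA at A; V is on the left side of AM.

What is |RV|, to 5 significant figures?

78.490

R is at the origin; RA runs at 22.7° with length 47.5, so A = 47.5·(cos 22.7°, sin 22.7°) = (43.821, 18.331). ∠RAM = 145.6°, so AM runs at 22.7° + (180° − 145.6°) = 57.100° from the x-axis; with |AM| = 38.6, M = A + 38.6·(cos 57.100°, sin 57.100°) = (64.787, 50.740). The perpendicularity gives MV at right angles to AM; with |MV| = 16.4 on the left of AM, V = M + 16.4·(-0.83962, 0.54317) = (51.017, 59.648). Then |RV| = |V − R| = 78.490.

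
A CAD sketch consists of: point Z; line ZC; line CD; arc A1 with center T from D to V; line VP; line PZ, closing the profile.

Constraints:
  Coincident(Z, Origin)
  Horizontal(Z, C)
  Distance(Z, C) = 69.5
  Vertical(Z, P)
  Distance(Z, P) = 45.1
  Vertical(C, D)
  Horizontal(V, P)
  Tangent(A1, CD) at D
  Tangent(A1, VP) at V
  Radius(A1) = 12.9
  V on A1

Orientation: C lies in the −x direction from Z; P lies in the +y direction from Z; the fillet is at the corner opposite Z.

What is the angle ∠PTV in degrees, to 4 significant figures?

77.16°

The virtual corner opposite Z is at (-69.50, 45.10). Since A1 is tangent to CD there, TD ⟂ CD and A1 meets VP tangentially, so TV is at right angles to VP, with radius 12.9, so the center T sits 12.9 in from both sides at T = (-56.60, 32.20). That places the tangent points at D = (-69.50, 32.20) on CD and V = (-56.60, 45.10) on VP. Then cos ∠PTV = TP·TV / (|TP||TV|), giving 77.16°.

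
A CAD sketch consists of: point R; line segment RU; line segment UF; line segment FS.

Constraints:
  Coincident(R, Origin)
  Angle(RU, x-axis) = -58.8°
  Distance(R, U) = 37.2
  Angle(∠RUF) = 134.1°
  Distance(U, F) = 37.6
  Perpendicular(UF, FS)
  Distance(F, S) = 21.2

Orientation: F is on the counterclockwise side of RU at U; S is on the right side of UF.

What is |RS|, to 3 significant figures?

79.5

R is at the origin; RU runs at -58.8° with length 37.2, so U = 37.2·(cos -58.8°, sin -58.8°) = (19.3, -31.8). ∠RUF = 134.1°, so UF runs at -58.8° + (180° − 134.1°) = -12.9° from the x-axis; with |UF| = 37.6, F = U + 37.6·(cos -12.9°, sin -12.9°) = (55.9, -40.2). The perpendicularity gives FS at right angles to UF; with |FS| = 21.2 on the right of UF, S = F + 21.2·(-0.223, -0.975) = (51.2, -60.9). Then |RS| = |S − R| = 79.5.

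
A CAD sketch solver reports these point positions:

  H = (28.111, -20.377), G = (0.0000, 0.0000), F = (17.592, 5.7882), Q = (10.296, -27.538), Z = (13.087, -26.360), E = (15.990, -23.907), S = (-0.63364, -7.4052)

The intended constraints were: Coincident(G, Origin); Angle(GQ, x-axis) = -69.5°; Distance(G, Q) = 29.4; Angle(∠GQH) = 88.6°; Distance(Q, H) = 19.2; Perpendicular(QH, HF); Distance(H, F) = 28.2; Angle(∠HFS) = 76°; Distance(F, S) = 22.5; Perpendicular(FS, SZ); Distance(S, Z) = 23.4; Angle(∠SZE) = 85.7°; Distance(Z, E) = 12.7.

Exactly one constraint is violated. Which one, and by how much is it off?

Distance(Z, E) = 12.7 — off by 8.90.

G = (0.00, 0.00) ✓; GQ at -69.50° ✓; |GQ| = 29.40 ✓; ∠GQH = 88.60° ✓; |QH| = 19.20 ✓; ∠(QH, HF) = 90.00° ✓; |HF| = 28.20 ✓; ∠HFS = 76.00° ✓; |FS| = 22.50 ✓; ∠(FS, SZ) = 90.00° ✓; |SZ| = 23.40 ✓; ∠SZE = 85.70° ✓; |ZE| = 3.801 ✗.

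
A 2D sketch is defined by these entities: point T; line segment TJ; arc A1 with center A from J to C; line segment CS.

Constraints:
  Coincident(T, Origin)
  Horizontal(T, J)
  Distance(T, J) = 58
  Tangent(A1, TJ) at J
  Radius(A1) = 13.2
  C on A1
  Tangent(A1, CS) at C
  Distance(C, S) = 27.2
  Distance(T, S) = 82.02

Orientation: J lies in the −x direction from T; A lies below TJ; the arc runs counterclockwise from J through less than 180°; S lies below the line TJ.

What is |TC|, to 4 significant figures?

72.39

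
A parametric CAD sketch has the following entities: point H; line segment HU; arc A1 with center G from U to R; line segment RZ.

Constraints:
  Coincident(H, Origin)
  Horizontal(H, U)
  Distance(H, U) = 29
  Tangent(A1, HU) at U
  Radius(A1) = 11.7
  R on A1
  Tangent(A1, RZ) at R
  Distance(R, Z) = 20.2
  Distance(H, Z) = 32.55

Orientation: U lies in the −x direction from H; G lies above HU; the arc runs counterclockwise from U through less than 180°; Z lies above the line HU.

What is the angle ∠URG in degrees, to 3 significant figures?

50.2°

H is at the origin; H and U share the same y with |HU| = 29.0 and U on the −x side, so U = (-29.0, 0.00). A1 meets HU tangentially, so GU is at right angles to HU, so G = U + (0, 11.7) = (-29.0, 11.7). Since GR ⟂ RZ (tangency), |GZ| = √(11.7² + 20.2²) = 23.3 regardless of where R sits on A1. So Z lies on both circle(H, 32.55) and circle(G, 23.3); the above-HU intersection is Z = (-13.8, 29.5). R is the foot of the tangent from Z: R = (-17.5, 9.59).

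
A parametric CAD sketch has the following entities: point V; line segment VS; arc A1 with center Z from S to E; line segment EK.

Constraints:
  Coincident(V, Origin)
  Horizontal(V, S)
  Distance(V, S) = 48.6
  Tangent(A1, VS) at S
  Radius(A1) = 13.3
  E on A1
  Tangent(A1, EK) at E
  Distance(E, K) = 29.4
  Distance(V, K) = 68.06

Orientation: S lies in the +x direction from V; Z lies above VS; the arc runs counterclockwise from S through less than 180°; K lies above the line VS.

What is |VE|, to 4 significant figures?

63.64

Checks: |ZE| = 13.30 ✓; ∠(ZE, EK) = 90.00° ✓; |EK| = 29.40 ✓; |VK| = 68.06 ✓.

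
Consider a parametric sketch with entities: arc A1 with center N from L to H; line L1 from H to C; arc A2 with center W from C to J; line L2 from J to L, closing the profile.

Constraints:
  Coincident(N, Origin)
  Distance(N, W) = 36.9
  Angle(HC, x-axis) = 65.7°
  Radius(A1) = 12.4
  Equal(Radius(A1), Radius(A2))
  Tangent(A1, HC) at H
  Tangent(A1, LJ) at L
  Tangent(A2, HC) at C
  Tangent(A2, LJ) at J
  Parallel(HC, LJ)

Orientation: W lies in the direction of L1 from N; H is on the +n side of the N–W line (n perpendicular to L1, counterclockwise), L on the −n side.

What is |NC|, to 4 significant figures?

38.93

Tangency of A1 to both parallel lines with radius 12.4 puts H and L at N ± 12.4·n: H = (-11.30, 5.103), L = (11.30, -5.103). Equal radii place C and J the same way about W: C = W + 12.4·n = (3.883, 38.73), J = W − 12.4·n = (26.49, 28.53). Then |NC| = |C − N| = 38.93.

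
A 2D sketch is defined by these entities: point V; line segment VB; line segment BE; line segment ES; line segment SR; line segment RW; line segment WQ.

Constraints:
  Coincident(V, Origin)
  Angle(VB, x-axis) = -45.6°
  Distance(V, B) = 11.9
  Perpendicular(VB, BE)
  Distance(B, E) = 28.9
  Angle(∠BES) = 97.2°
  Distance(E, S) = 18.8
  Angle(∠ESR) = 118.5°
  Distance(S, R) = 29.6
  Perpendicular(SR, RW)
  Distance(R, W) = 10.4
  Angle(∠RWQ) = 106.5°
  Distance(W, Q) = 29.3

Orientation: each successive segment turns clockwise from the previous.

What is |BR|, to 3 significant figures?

36.6

V is at the origin; VB runs at -45.6° with length 11.9, so B = (8.33, -8.50). The perpendicularity gives BE at right angles to VB, so BE runs at -136°; with |BE| = 28.9, E = (-12.3, -28.7). ∠BES = 97.2° gives ES at 142° from the x-axis; with |ES| = 18.8, S = (-27.1, -17.0). ∠ESR = 118.5° gives SR at 80.1° from the x-axis; with |SR| = 29.6, R = (-22.0, 12.1). Then |BR| = |R − B| = 36.6.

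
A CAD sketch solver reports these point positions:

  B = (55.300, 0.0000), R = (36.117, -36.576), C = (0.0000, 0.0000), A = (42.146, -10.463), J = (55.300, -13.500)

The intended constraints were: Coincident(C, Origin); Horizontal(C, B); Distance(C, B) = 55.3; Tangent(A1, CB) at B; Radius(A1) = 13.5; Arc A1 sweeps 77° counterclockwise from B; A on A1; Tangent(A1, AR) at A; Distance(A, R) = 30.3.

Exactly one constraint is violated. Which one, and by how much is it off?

Distance(A, R) = 30.3 — off by 3.50.

C = (0.00, 0.00) ✓; C.y = 0.00, B.y = 0.00 ✓; |CB| = 55.30 ✓; ∠(JB, BC) = 90.00° ✓; |JB| = 13.50 ✓; bearing(J→A) − bearing(J→B) = 77.00° ✓; |JA| = 13.50 ✓; ∠(JA, AR) = 90.00° ✓; |AR| = 26.80 ✗.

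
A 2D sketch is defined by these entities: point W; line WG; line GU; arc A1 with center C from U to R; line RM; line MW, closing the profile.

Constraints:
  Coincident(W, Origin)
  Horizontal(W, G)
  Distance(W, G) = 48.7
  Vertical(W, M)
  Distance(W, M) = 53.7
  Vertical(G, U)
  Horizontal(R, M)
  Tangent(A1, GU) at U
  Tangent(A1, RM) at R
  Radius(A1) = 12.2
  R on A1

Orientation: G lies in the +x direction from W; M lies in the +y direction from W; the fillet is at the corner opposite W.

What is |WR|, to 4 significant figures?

64.93

The virtual corner opposite W is at (48.70, 53.70). The tangent condition forces CU to be normal to GU and the tangent condition forces CR to be normal to RM, with radius 12.2, so the center C sits 12.2 in from both sides at C = (36.50, 41.50). That places the tangent points at U = (48.70, 41.50) on GU and R = (36.50, 53.70) on RM. Then |WR| = |R − W| = 64.93.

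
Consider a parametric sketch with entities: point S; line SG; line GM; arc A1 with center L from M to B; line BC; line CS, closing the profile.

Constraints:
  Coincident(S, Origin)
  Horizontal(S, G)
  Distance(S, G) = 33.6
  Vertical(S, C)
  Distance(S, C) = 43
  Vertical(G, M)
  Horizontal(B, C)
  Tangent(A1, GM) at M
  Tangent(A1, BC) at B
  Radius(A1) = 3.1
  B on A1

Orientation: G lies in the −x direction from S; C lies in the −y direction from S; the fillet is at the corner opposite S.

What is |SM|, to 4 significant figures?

52.16

The virtual corner opposite S is at (-33.60, -43.00). Since A1 is tangent to GM there, LM ⟂ GM and since A1 is tangent to BC there, LB ⟂ BC, with radius 3.1, so the center L sits 3.1 in from both sides at L = (-30.50, -39.90). That places the tangent points at M = (-33.60, -39.90) on GM and B = (-30.50, -43.00) on BC. Then |SM| = |M − S| = 52.16.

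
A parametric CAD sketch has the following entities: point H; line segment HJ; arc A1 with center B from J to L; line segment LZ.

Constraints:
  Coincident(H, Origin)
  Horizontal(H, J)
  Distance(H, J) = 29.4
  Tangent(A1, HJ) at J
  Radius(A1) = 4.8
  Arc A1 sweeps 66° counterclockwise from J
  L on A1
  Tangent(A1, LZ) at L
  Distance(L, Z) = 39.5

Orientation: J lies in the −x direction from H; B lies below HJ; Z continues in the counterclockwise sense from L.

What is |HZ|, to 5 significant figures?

63.253

H is at the origin; HJ is horizontal with |HJ| = 29.4 and J on the −x side, so J = (-29.400, 0.0000). Tangency of A1 to HJ means the radius BJ is perpendicular to HJ, so B = J + (0, -4.8) = (-29.400, -4.8000). On A1, J sits at bearing 90° from B; a 66° counterclockwise sweep puts L at bearing 156°, so L = B + 4.8·(cos 156°, sin 156°) = (-33.785, -2.8477). The tangent condition forces BL to be normal to LZ, so LZ runs along (−sin 156°, cos 156°); with |LZ| = 39.5, Z = (-49.851, -38.933). Then |HZ| = |Z − H| = 63.253.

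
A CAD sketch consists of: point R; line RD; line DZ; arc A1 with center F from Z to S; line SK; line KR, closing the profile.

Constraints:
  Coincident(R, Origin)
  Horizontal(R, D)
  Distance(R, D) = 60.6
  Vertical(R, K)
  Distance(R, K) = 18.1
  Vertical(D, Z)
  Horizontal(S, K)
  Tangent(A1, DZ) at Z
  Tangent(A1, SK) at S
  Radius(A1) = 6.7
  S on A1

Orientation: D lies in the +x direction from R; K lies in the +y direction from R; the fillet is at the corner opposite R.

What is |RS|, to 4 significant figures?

56.86

R is at the origin; RD is horizontal with |RD| = 60.6 and D on the +x side, so D = (60.60, 0.000). R and K share the same x with |RK| = 18.1 and K on the +y side, so K = (0.000, 18.10). The virtual corner opposite R is at (60.60, 18.10). The tangent condition forces FZ to be normal to DZ and A1 meets SK tangentially, so FS is at right angles to SK, with radius 6.7, so the center F sits 6.7 in from both sides at F = (53.90, 11.40). That places the tangent points at Z = (60.60, 11.40) on DZ and S = (53.90, 18.10) on SK. Then |RS| = |S − R| = 56.86.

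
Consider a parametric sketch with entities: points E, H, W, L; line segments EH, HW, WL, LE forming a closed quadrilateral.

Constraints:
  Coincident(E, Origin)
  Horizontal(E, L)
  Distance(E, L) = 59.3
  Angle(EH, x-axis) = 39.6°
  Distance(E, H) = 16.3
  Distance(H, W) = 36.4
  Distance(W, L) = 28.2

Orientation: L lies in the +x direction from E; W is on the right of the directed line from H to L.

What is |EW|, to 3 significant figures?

40.4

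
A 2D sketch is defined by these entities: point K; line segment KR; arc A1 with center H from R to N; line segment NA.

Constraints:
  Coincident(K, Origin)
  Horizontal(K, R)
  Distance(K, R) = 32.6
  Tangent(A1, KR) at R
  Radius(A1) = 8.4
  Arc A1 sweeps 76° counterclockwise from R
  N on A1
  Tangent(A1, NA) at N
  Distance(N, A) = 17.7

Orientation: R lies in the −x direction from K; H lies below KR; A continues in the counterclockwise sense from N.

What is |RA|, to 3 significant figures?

26.6

On A1, R sits at bearing 90° from H; a 76° counterclockwise sweep puts N at bearing 166°, so N = H + 8.4·(cos 166°, sin 166°) = (-40.8, -6.37). The tangent condition forces HN to be normal to NA, so NA runs along (−sin 166°, cos 166°); with |NA| = 17.7, A = (-45.0, -23.5). Then |RA| = |A − R| = 26.6.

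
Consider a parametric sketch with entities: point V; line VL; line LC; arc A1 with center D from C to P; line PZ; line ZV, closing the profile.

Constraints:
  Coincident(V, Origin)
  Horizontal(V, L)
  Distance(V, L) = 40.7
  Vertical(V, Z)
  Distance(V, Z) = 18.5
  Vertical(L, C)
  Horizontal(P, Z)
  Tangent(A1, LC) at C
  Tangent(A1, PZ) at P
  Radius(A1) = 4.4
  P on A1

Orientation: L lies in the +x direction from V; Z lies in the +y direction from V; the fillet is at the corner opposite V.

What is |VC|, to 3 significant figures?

43.1

The virtual corner opposite V is at (40.7, 18.5). A1 meets LC tangentially, so DC is at right angles to LC and tangency of A1 to PZ means the radius DP is perpendicular to PZ, with radius 4.4, so the center D sits 4.4 in from both sides at D = (36.3, 14.1). That places the tangent points at C = (40.7, 14.1) on LC and P = (36.3, 18.5) on PZ. Then |VC| = |C − V| = 43.1.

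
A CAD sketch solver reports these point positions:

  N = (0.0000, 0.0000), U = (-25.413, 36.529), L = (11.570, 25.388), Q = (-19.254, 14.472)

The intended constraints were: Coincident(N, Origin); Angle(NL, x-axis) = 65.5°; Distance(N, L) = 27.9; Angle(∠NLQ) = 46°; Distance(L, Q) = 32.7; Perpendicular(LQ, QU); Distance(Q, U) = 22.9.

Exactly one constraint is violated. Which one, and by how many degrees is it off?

Perpendicular(LQ, QU) — off by 3.90°.

N = (0.00, 0.00) ✓; NL at 65.50° ✓; |NL| = 27.90 ✓; ∠NLQ = 46.00° ✓; |LQ| = 32.70 ✓; ∠(LQ, QU) = 93.90° ✗; |QU| = 22.90 ✓.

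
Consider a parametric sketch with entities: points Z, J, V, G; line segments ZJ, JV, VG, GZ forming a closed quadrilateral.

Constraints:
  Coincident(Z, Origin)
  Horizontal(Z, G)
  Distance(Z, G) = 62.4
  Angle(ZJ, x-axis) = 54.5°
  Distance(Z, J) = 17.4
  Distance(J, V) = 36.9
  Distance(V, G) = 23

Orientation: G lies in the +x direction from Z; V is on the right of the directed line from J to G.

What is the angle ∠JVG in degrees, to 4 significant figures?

128.0°

Z is at the origin; ZG is horizontal with |ZG| = 62.4 and G in +x, so G = (62.4, 0). ZJ runs at 54.5° with |ZJ| = 17.4, so J = (10.10, 14.17). V is determined by |JV| = 36.9 and |VG| = 23.0 together: it lies at the intersection of circle(J, 36.9) and circle(G, 23.0). With |JG| = 54.18, the foot of the radical line on JG is 34.77 from J and the perpendicular offset is √(36.9² − 34.77²) = 12.34. Taking the right-of-JG solution: V = (40.44, -6.841).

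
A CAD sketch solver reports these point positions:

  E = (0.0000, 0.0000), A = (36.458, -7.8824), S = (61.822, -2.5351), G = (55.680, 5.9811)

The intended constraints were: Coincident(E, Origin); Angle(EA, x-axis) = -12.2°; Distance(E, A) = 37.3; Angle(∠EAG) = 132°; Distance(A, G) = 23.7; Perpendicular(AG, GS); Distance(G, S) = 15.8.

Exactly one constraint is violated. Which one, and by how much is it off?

Distance(G, S) = 15.8 — off by 5.30.

E = (0.00, 0.00) ✓; EA at -12.20° ✓; |EA| = 37.30 ✓; ∠EAG = 132.0° ✓; |AG| = 23.70 ✓; ∠(AG, GS) = 90.00° ✓; |GS| = 10.50 ✗.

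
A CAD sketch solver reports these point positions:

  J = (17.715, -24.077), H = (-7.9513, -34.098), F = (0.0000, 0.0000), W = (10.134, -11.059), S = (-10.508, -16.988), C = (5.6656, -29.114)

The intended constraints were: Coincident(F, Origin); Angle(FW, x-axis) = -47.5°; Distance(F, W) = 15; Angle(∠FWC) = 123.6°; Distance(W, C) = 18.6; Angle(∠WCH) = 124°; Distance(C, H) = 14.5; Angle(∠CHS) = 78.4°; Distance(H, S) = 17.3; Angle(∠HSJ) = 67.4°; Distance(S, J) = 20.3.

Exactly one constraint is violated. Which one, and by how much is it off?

Distance(S, J) = 20.3 — off by 8.80.

F = (0.00, 0.00) ✓; FW at -47.50° ✓; |FW| = 15.00 ✓; ∠FWC = 123.6° ✓; |WC| = 18.60 ✓; ∠WCH = 124.0° ✓; |CH| = 14.50 ✓; ∠CHS = 78.40° ✓; |HS| = 17.30 ✓; ∠HSJ = 67.40° ✓; |SJ| = 29.10 ✗.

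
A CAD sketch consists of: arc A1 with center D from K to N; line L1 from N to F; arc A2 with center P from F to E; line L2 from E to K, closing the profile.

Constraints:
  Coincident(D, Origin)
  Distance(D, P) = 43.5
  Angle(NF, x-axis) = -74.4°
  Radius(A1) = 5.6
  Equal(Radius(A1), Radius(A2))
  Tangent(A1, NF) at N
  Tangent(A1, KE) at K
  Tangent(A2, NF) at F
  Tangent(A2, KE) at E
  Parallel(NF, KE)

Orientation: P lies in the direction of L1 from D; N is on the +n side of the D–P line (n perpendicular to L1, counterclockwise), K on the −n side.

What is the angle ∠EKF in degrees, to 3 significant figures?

14.4°

Tangency of A1 to both parallel lines with radius 5.6 puts N and K at D ± 5.6·n: N = (5.39, 1.51), K = (-5.39, -1.51). Equal radii place F and E the same way about P: F = P + 5.6·n = (17.1, -40.4), E = P − 5.6·n = (6.30, -43.4). Then cos ∠EKF = KE·KF / (|KE||KF|), giving 14.4°.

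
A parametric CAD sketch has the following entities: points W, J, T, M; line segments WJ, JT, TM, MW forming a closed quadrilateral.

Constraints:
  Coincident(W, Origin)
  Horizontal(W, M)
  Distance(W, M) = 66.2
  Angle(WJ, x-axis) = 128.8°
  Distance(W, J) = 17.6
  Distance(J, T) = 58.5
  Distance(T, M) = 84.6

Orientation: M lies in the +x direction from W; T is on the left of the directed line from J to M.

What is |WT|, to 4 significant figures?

68.04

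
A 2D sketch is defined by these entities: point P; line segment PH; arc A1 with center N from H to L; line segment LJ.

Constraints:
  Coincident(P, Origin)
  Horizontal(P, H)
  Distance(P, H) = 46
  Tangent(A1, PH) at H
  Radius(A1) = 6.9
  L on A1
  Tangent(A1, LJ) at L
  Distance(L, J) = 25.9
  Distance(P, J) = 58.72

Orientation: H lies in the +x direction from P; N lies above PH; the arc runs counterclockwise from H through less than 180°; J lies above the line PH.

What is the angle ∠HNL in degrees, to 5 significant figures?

100.33°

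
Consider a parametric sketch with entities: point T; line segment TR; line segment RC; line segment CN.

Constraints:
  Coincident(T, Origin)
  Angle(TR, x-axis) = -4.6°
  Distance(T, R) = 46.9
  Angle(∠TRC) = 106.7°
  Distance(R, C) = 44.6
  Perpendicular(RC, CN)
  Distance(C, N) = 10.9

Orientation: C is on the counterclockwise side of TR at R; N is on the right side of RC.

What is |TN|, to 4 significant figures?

80.55

T is at the origin; TR runs at -4.6° with length 46.9, so R = 46.9·(cos -4.6°, sin -4.6°) = (46.75, -3.761). ∠TRC = 106.7°, so RC runs at -4.6° + (180° − 106.7°) = 68.70° from the x-axis; with |RC| = 44.6, C = R + 44.6·(cos 68.70°, sin 68.70°) = (62.95, 37.79). RC is perpendicular to CN; with |CN| = 10.9 on the right of RC, N = C + 10.9·(0.9317, -0.3633) = (73.11, 33.83). Then |TN| = |N − T| = 80.55.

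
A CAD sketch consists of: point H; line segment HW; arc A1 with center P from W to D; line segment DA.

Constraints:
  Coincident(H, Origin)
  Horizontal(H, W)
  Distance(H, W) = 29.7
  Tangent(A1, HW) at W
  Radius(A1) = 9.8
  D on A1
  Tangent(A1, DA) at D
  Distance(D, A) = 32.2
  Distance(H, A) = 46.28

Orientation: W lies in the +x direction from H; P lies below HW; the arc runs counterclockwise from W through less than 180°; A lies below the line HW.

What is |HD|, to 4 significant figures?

22.15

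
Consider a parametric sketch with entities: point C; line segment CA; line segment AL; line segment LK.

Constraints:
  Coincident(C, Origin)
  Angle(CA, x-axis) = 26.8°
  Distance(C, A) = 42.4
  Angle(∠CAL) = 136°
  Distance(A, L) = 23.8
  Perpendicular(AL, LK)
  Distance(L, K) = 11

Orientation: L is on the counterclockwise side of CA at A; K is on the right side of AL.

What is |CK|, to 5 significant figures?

67.712

C is at the origin; CA runs at 26.8° with length 42.4, so A = 42.4·(cos 26.8°, sin 26.8°) = (37.846, 19.117). ∠CAL = 136.0°, so AL runs at 26.8° + (180° − 136.0°) = 70.800° from the x-axis; with |AL| = 23.8, L = A + 23.8·(cos 70.800°, sin 70.800°) = (45.673, 41.593). The perpendicularity gives LK at right angles to AL; with |LK| = 11.0 on the right of AL, K = L + 11.0·(0.94438, -0.32887) = (56.061, 37.976). Then |CK| = |K − C| = 67.712.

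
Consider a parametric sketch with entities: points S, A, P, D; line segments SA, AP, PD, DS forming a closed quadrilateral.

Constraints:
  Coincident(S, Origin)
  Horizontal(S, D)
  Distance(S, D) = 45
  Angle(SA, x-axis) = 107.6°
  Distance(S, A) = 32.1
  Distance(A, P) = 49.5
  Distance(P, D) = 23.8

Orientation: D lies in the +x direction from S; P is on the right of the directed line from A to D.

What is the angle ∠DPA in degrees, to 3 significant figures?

113°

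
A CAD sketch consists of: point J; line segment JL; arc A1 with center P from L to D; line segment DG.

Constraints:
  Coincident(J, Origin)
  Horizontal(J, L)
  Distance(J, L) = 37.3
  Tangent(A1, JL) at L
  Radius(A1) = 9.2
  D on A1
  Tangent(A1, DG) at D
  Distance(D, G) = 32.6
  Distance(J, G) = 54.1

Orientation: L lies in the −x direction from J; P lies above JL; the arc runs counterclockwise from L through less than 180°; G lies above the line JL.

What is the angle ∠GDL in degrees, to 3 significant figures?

131°

Checks: |JL| = 37.30 ✓; |PD| = 9.200 ✓; ∠(PD, DG) = 90.00° ✓; |DG| = 32.60 ✓; |JG| = 54.10 ✓.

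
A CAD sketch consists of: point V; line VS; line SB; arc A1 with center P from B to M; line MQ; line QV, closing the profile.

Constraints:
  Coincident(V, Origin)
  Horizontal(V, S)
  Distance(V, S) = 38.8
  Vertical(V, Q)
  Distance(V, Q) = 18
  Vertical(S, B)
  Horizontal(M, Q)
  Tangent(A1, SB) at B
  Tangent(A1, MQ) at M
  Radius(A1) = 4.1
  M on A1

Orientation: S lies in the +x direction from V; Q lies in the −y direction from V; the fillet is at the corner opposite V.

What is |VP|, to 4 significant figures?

37.38

V is at the origin; V and S share the same y with |VS| = 38.8 and S on the +x side, so S = (38.80, 0.000). V and Q share the same x with |VQ| = 18.0 and Q on the −y side, so Q = (0.000, -18.00). The virtual corner opposite V is at (38.80, -18.00). Tangency of A1 to SB means the radius PB is perpendicular to SB and A1 meets MQ tangentially, so PM is at right angles to MQ, with radius 4.1, so the center P sits 4.1 in from both sides at P = (34.70, -13.90). Then |VP| = |P − V| = 37.38.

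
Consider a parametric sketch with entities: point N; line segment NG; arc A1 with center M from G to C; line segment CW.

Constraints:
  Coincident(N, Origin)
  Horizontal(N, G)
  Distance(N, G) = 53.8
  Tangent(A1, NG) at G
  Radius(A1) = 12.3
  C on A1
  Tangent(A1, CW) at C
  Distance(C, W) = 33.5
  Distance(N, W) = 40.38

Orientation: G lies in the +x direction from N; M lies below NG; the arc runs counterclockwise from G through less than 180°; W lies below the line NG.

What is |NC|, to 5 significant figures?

44.116

Checks: N = (0.00, 0.00) ✓; |MC| = 12.30 ✓; ∠(MC, CW) = 90.00° ✓; |CW| = 33.50 ✓; |NW| = 40.38 ✓.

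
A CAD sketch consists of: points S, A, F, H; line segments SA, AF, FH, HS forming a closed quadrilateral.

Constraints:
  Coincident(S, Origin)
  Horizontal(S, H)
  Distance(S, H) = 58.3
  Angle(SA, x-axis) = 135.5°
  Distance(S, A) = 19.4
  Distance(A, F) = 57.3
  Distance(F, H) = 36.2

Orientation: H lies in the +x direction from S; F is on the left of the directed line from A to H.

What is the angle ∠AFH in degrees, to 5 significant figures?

101.05°

S is at the origin; S and H share the same y with |SH| = 58.3 and H in +x, so H = (58.3, 0). SA runs at 135.5° with |SA| = 19.4, so A = (-13.837, 13.598). F is determined by |AF| = 57.3 and |FH| = 36.2 together: it lies at the intersection of circle(A, 57.3) and circle(H, 36.2). With |AH| = 73.407, the foot of the radical line on AH is 50.141 from A and the perpendicular offset is √(57.3² − 50.141²) = 27.733. Taking the left-of-AH solution: F = (40.574, 31.563).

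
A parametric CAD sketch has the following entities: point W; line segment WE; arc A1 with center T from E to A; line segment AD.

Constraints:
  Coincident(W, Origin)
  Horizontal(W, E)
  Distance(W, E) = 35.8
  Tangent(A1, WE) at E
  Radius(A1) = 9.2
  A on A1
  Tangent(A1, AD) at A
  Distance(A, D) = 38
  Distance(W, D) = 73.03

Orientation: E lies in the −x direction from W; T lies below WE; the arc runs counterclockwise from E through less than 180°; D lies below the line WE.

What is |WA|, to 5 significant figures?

44.055

Checks: |WE| = 35.80 ✓; ∠(TE, EW) = 90.00° ✓; |TE| = 9.200 ✓; |TA| = 9.200 ✓; ∠(TA, AD) = 90.00° ✓; |AD| = 38.00 ✓; |WD| = 73.03 ✓.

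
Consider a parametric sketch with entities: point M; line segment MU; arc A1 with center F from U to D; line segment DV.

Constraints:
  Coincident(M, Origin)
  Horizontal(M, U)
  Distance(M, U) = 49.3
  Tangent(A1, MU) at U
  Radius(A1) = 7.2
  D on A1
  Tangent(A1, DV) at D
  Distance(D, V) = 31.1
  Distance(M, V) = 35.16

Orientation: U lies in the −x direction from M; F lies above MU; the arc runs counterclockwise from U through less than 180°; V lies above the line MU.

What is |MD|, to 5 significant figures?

43.911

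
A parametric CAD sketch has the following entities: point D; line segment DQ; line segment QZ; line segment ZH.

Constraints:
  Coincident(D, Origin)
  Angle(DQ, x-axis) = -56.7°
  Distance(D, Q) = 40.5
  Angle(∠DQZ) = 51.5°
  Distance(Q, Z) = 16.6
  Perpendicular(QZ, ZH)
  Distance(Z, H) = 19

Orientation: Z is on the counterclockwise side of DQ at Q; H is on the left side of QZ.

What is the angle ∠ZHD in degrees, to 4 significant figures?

145.8°

∠DQZ = 51.5°, so QZ runs at -56.7° + (180° − 51.5°) = 71.80° from the x-axis; with |QZ| = 16.6, Z = Q + 16.6·(cos 71.80°, sin 71.80°) = (27.42, -18.08). QZ ⟂ ZH; with |ZH| = 19.0 on the left of QZ, H = Z + 19.0·(-0.9500, 0.3123) = (9.371, -12.15). Then cos ∠ZHD = HZ·HD / (|HZ||HD|), giving 145.8°.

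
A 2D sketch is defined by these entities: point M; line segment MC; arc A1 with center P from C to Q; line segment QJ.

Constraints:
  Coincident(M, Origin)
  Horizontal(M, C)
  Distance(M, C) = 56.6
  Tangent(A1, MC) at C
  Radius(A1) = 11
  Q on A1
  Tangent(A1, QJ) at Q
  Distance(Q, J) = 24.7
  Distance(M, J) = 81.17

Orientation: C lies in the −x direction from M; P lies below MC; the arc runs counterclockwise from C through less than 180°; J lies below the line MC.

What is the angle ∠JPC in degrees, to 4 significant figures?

136.7°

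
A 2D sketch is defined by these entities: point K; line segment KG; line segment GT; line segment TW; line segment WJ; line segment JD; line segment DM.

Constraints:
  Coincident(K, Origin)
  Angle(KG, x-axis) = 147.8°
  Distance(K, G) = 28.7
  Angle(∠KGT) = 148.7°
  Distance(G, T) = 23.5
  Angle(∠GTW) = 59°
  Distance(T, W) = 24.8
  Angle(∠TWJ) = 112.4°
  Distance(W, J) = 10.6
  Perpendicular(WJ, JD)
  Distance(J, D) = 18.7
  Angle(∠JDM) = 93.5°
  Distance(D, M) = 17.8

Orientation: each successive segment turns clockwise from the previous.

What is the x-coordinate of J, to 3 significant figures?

-6.79

K is at the origin; KG runs at 147.8° with length 28.7, so G = (-24.3, 15.3). ∠KGT = 148.7° gives GT at 116° from the x-axis; with |GT| = 23.5, T = (-34.8, 36.3). ∠GTW = 59.0° gives TW at -4.50° from the x-axis; with |TW| = 24.8, W = (-10.0, 34.4). ∠TWJ = 112.4° gives WJ at -72.1° from the x-axis; with |WJ| = 10.6, J = (-6.79, 24.3). So J.x = -6.79.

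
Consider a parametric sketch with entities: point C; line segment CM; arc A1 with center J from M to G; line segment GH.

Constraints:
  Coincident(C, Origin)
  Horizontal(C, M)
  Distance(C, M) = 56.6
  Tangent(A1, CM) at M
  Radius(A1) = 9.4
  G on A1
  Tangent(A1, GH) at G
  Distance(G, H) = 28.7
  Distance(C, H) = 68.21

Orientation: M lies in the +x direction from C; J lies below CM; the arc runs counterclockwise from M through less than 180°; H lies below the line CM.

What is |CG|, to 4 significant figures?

49.06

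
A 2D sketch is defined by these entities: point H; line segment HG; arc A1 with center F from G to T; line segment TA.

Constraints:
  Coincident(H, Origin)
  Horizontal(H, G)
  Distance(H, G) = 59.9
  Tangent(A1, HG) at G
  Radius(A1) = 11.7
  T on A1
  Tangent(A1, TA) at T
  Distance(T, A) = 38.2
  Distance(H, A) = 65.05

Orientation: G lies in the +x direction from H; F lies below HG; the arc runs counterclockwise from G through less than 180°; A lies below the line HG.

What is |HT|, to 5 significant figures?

49.369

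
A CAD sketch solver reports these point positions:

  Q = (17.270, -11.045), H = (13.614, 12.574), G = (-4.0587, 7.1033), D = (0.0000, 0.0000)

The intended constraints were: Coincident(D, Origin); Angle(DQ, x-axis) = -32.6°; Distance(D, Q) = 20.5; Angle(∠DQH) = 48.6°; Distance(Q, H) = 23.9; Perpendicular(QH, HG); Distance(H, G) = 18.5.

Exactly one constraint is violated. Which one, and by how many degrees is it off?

Perpendicular(QH, HG) — off by 8.40°.

D = (0.00, 0.00) ✓; DQ at -32.60° ✓; |DQ| = 20.50 ✓; ∠DQH = 48.60° ✓; |QH| = 23.90 ✓; ∠(QH, HG) = 98.40° ✗; |HG| = 18.50 ✓.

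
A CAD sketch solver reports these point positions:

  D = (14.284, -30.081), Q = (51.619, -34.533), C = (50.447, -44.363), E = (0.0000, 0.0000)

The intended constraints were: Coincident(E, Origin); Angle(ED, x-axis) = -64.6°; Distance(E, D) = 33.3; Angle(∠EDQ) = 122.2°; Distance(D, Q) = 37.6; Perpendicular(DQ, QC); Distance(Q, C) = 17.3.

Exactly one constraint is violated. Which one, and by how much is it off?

Distance(Q, C) = 17.3 — off by 7.40.

E = (0.00, 0.00) ✓; ED at -64.60° ✓; |ED| = 33.30 ✓; ∠EDQ = 122.2° ✓; |DQ| = 37.60 ✓; ∠(DQ, QC) = 90.00° ✓; |QC| = 9.900 ✗.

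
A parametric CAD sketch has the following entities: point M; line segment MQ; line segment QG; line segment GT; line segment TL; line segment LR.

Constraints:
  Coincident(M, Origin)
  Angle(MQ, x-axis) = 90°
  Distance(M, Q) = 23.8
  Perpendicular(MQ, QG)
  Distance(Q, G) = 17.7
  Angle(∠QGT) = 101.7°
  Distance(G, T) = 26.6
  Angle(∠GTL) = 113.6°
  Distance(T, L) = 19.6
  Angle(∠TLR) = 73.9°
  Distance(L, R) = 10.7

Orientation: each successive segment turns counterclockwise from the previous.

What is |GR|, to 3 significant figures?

30.7

M is at the origin; MQ runs at 90.0° with length 23.8, so Q = (1.46e-15, 23.8). The perpendicularity gives QG at right angles to MQ, so QG runs at -180°; with |QG| = 17.7, G = (-17.7, 23.8). ∠QGT = 101.7° gives GT at -102° from the x-axis; with |GT| = 26.6, T = (-23.1, -2.25). ∠GTL = 113.6° gives TL at -35.3° from the x-axis; with |TL| = 19.6, L = (-7.10, -13.6). ∠TLR = 73.9° gives LR at 70.8° from the x-axis; with |LR| = 10.7, R = (-3.58, -3.47). Then |GR| = |R − G| = 30.7.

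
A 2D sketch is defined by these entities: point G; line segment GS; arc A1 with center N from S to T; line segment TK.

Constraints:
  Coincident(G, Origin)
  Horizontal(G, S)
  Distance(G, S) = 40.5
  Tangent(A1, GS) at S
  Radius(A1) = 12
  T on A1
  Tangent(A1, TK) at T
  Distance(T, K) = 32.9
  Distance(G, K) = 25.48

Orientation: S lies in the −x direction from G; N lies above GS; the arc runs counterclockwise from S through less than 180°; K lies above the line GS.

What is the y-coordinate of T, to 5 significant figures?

2.8858

G is at the origin; G and S share the same y with |GS| = 40.5 and S on the −x side, so S = (-40.500, 0.0000). A1 meets GS tangentially, so NS is at right angles to GS, so N = S + (0, 12) = (-40.500, 12.000). Since NT ⟂ TK (tangency), |NK| = √(12.0² + 32.9²) = 35.020 regardless of where T sits on A1. So K lies on both circle(G, 25.48) and circle(N, 35.020); the above-GS intersection is K = (-7.7060, 24.287). T is the foot of the tangent from K: T = (-32.694, 2.8858).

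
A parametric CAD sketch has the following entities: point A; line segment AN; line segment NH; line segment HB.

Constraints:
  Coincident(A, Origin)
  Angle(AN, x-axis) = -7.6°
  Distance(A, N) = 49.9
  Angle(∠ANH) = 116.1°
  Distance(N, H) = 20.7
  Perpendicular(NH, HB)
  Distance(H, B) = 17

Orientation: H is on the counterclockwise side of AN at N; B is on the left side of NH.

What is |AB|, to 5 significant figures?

50.919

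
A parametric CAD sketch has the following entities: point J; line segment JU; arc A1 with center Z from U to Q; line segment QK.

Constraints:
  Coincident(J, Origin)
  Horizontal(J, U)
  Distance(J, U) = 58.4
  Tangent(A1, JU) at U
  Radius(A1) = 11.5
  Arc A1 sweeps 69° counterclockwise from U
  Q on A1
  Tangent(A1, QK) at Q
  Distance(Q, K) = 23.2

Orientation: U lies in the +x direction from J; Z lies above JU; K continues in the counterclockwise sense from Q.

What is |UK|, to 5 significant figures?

34.729

J is at the origin; JU is horizontal with |JU| = 58.4 and U on the +x side, so U = (58.400, 0.0000). Tangency of A1 to JU means the radius ZU is perpendicular to JU, so Z = U + (0, 11.5) = (58.400, 11.500). On A1, U sits at bearing -90° from Z; a 69° counterclockwise sweep puts Q at bearing -21°, so Q = Z + 11.5·(cos -21°, sin -21°) = (69.136, 7.3788). Tangency of A1 to QK means the radius ZQ is perpendicular to QK, so QK runs along (−sin -21°, cos -21°); with |QK| = 23.2, K = (77.450, 29.038). Then |UK| = |K − U| = 34.729.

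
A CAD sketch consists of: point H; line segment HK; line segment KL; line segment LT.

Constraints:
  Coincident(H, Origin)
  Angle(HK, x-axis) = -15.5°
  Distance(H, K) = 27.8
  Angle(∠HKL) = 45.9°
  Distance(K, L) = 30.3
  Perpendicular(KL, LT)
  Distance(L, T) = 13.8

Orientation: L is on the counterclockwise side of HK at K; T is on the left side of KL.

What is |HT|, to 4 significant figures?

12.57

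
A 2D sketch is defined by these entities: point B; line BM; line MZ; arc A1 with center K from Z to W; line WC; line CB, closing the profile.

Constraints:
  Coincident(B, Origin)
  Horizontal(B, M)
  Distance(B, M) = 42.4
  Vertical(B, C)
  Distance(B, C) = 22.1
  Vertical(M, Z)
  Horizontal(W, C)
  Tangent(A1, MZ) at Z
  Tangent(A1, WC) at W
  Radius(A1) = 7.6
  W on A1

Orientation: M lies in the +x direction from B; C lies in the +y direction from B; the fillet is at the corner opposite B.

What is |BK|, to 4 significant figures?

37.70

B is at the origin; BM is horizontal with |BM| = 42.4 and M on the +x side, so M = (42.40, 0.000). BC is vertical with |BC| = 22.1 and C on the +y side, so C = (0.000, 22.10). The virtual corner opposite B is at (42.40, 22.10). The tangent condition forces KZ to be normal to MZ and A1 meets WC tangentially, so KW is at right angles to WC, with radius 7.6, so the center K sits 7.6 in from both sides at K = (34.80, 14.50). Then |BK| = |K − B| = 37.70.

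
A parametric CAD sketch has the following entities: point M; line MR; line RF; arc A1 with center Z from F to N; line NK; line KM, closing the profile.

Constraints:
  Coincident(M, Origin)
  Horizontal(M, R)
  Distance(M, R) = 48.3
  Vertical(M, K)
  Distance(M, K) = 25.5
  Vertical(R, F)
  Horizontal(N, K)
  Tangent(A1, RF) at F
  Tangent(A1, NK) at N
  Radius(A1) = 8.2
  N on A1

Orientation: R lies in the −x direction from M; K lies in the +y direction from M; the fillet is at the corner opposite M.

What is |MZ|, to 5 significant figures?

43.673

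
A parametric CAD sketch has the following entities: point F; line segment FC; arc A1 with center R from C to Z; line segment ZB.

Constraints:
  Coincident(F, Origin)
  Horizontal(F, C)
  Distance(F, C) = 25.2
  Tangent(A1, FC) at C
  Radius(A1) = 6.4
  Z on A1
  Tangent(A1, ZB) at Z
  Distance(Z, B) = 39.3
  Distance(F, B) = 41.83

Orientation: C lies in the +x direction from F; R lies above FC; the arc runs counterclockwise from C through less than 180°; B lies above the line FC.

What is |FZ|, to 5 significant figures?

31.969

Checks: |RZ| = 6.400 ✓; ∠(RZ, ZB) = 90.00° ✓; |ZB| = 39.30 ✓; |FB| = 41.83 ✓.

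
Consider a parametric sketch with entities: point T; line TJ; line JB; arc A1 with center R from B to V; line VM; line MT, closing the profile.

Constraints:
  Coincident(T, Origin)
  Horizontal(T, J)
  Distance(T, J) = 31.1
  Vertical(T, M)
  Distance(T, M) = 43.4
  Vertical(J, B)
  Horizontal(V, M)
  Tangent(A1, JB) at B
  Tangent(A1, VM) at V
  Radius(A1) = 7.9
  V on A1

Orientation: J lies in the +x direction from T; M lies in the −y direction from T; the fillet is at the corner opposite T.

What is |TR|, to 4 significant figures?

42.41

T is at the origin; T and J share the same y with |TJ| = 31.1 and J on the +x side, so J = (31.10, 0.000). TM is vertical with |TM| = 43.4 and M on the −y side, so M = (0.000, -43.40). The virtual corner opposite T is at (31.10, -43.40). A1 meets JB tangentially, so RB is at right angles to JB and the tangent condition forces RV to be normal to VM, with radius 7.9, so the center R sits 7.9 in from both sides at R = (23.20, -35.50). Then |TR| = |R − T| = 42.41.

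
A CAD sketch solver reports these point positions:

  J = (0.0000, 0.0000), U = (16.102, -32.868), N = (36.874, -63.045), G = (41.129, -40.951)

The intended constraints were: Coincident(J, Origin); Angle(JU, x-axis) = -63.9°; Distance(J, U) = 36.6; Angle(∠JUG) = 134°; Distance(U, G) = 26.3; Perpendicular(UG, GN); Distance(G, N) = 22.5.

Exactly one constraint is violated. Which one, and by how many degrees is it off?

Perpendicular(UG, GN) — off by 7.00°.

J = (0.00, 0.00) ✓; JU at -63.90° ✓; |JU| = 36.60 ✓; ∠JUG = 134.0° ✓; |UG| = 26.30 ✓; ∠(UG, GN) = 83.00° ✗; |GN| = 22.50 ✓.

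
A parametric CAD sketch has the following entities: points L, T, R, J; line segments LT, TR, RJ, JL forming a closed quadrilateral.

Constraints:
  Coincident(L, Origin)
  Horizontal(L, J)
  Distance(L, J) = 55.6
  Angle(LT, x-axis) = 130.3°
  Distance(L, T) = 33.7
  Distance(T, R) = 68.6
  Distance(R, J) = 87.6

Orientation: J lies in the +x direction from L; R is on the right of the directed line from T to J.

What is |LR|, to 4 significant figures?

47.66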